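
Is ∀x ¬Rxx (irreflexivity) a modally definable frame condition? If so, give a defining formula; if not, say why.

No

If a class were modally definable it would be closed under surjective bounded morphisms (Goldblatt–Thomason).
The 5-cycle (worlds w0,w1,w2,w3,w4 with w0→w1→w2→w3→w4→w0) is irreflexive, and the map sending every world to a single reflexive point • is a surjective bounded morphism (forth: every edge maps to (•,•); back: every world has a successor). So any modal formula valid on the 5-cycle is also valid on the reflexive point, which is not irreflexive.
So no modal formula (or set of formulas) defines exactly the irreflexive frames.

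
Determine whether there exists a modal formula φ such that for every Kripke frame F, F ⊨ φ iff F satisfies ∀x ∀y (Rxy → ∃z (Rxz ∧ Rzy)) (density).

Yes — defined by □□p → □p

This is a Sahlqvist condition; the C4 axiom □□p → □p defines it.
Suppose □□p→□p is valid. Take Rxy and set V(p)={w : xR²w}. Then □□p at x, so □p at x, so p at y, i.e. ∃z(Rxz∧Rzy).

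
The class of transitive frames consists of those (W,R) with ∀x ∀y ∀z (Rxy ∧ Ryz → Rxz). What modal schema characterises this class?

□ψ → □□ψ

A defining formula is □ψ → □□ψ (the 4 axiom).
Suppose □ψ→□□ψ is valid. Take Rxy, Ryz and set V(ψ)={w : Rxw}. Then □ψ at x, so □□ψ at x, so □ψ at y, so ψ at z, i.e. Rxz.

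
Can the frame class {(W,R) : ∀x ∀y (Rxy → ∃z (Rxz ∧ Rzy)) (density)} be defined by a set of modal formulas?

Yes, by □□p → □p

The condition is density. A defining modal formula is □□p → □p.
Suppose □□p→□p is valid. Take Rxy and set V(p)={w : xR²w}. Then □□p at x, so □p at x, so p at y, i.e. ∃z(Rxz∧Rzy).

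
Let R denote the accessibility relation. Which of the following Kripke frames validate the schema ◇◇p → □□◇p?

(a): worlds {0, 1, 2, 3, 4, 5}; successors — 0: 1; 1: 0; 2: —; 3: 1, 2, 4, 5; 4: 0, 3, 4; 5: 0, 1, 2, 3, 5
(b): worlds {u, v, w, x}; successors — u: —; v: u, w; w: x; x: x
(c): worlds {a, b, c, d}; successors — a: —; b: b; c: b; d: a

The schema corresponds to a generalized confluence (Geach) condition: ∀x ∀y ∀z ((xR²y ∧ xR²z) → ∃w (y = w ∧ zRw)).
(a): fails — 0R²0, 0R²0 but no w with 0=w and 0Rw.
(b): ✓.
(c): ✓.
Valid on: (b), (c).

(b), (c)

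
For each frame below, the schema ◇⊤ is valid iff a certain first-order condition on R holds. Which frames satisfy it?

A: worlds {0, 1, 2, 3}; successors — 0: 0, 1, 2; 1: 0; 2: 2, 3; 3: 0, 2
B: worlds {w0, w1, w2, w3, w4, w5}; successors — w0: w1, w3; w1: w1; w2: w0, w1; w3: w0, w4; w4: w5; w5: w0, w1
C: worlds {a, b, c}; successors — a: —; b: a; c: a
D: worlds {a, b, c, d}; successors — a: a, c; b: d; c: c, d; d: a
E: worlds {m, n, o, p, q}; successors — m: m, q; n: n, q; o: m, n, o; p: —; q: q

A, B, D

The schema corresponds to seriality: ∀x ∃y Rxy.
A: condition met.
B: condition met.
C: fails — world a has no successor.
D: condition met.
E: fails — world p has no successor.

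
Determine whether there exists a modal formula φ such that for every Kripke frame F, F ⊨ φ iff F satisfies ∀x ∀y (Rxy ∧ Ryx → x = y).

Any modally definable frame class is closed under surjective bounded morphisms.
The 4-cycle (worlds a,b,c,d with a→b→c→d→a) is antisymmetric. Sending even-indexed worlds to • and odd-indexed worlds to ∘ is a surjective bounded morphism onto the two-world frame with •↔∘, which is not antisymmetric.
So no modal formula (or set of formulas) defines exactly the antisymmetric frames.

Not modally definable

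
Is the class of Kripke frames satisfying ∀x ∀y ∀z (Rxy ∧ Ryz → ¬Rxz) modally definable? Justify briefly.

No

Any modally definable frame class is closed under surjective bounded morphisms.
The 7-cycle (worlds w0,w1,w2,w3,w4,w5,w6 with w0→w1→w2→w3→w4→w5→w6→w0) is intransitive. Mapping every world to a single reflexive point • is a surjective bounded morphism; the reflexive point is not intransitive (R••∧R•• but R••).
So no modal formula (or set of formulas) defines exactly the intransitive frames.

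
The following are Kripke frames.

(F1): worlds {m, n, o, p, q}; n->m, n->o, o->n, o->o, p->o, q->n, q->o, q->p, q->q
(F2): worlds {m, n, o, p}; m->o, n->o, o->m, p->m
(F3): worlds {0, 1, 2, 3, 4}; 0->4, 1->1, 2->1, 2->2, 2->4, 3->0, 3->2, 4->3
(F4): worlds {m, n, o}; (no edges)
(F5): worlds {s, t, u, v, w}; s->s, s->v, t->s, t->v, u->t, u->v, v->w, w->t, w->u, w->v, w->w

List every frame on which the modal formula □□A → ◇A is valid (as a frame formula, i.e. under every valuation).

This is the axiom for a generalized confluence (Geach) condition; its first-order frame correspondent is ∀x ∃w (xR²w ∧ xRw).
(F1): fails — at m but no w with mR²w and mRw.
(F2): fails — at m but no w with mR²w and mRw.
(F3): fails — at 0 but no w with 0R²w and 0Rw.
(F4): fails — at m but no w with mR²w and mRw.
(F5): satisfies the condition.
Valid on: (F5).

(F5)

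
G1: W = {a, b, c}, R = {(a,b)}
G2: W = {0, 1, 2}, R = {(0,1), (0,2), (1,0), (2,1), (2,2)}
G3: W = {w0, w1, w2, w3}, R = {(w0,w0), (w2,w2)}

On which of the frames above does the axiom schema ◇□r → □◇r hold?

Frame correspondent (Sahlqvist): ∀x ∀y ∀z (Rxy ∧ Rxz → ∃w (Ryw ∧ Rzw)) — i.e. convergence.
G1: fails — Rab and Rab but b and b have no common successor.
G2: fails — R02 and R01 but 2 and 1 have no common successor.
G3: condition met.
Valid on: G3.

G3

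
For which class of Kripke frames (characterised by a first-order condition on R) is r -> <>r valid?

This is a form of the T axiom.
Its frame correspondent is reflexivity — forall x Rxx.

reflexivity: forall x Rxx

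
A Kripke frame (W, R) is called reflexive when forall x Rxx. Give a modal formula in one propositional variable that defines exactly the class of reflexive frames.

A defining formula is □r → r (the T axiom).
Suppose □r→r is valid. At any x set V(r)={w : Rxw}. Then □r holds at x, so r holds at x, i.e. Rxx.

□r → r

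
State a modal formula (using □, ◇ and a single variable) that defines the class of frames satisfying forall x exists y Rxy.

A defining formula is □r → ◇r (the D axiom).

□r → ◇r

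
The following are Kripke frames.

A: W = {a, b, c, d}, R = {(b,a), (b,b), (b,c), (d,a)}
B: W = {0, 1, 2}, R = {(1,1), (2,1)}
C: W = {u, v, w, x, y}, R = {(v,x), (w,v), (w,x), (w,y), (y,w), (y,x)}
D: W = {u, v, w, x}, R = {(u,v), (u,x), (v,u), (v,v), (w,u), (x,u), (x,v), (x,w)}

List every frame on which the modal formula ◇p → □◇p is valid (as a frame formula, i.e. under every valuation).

Frame correspondent (Sahlqvist): ∀x ∀y ∀z (Rxy ∧ Rxz → Ryz) — i.e. the Euclidean property.
A: fails — Rba and Rba but not Raa.
B: satisfies the condition.
C: fails — Rvx and Rvx but not Rxx.
D: fails — Ruv and Rux but not Rvx.
Valid on: B.

B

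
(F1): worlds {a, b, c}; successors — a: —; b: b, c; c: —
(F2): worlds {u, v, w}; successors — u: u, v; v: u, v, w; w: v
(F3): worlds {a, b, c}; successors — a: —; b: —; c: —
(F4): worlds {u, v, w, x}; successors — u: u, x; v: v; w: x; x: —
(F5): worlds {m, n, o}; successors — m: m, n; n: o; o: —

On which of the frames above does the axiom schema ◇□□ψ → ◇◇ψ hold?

(F2), (F3)

This is the axiom for a generalized confluence (Geach) condition; its first-order frame correspondent is ∀x ∀y (xRy → ∃w (yR²w ∧ xR²w)).
(F1): fails — bRc but no w with cR²w and bR²w.
(F2): ✓.
(F3): ✓.
(F4): fails — uRx but no t with xR²t and uR²t.
(F5): fails — mRn but no w with nR²w and mR²w.
Valid on: (F2), (F3).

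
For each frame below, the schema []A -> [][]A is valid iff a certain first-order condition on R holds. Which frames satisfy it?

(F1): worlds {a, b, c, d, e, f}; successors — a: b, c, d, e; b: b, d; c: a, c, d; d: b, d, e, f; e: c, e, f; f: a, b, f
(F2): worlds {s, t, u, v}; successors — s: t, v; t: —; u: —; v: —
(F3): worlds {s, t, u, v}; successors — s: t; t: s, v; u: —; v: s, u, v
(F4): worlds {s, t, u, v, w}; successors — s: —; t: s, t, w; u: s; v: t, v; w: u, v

The schema corresponds to transitivity: forall x forall y forall z (Rxy & Ryz -> Rxz).
(F1): fails — Rcd and Rdf but not Rcf.
(F2): condition met.
(F3): fails — Rtv and Rvu but not Rtu.
(F4): fails — Rwu and Rus but not Rws.
Valid on: (F2).

(F2)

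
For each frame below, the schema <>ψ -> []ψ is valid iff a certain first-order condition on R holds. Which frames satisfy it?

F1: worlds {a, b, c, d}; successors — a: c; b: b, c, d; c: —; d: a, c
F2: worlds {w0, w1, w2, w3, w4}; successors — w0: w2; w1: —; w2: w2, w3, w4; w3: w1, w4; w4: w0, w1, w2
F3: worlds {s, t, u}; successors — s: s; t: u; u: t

F3

This is the axiom for partial functionality; its first-order frame correspondent is forall x forall y forall z (Rxy & Rxz -> y = z).
F1: fails — b sees both b and c.
F2: fails — w2 sees both w2 and w3.
F3: holds.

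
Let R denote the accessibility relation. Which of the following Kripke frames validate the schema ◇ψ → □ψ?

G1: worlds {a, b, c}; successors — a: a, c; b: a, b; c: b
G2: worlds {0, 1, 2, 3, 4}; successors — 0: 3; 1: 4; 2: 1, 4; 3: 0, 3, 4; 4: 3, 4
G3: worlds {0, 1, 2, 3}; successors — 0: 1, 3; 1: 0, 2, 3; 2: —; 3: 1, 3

none

Frame correspondent (Sahlqvist): ∀x ∀y ∀z (Rxy ∧ Rxz → y = z) — i.e. partial functionality.
G1: fails — a sees both a and c.
G2: fails — 2 sees both 1 and 4.
G3: fails — 0 sees both 1 and 3.
Valid on no frame.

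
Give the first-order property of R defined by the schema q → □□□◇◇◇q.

∀x ∀z (xR³z → ∃w (x = w ∧ zR³w))

This is a Sahlqvist (Geach-type) schema ◇^0□^0q → □^3◇^3q.
Minimal-valuation argument: fix x; take any y with xR^0y and any z with xR^3z. Set V(q) to the set of worlds R-reachable from y in exactly 0 steps. Then □^0q holds at y, so the antecedent holds at x; validity forces ◇^3q at z, giving a w with zR^3w and yR^0w.
First-order correspondent: ∀x ∀z (xR³z → ∃w (x = w ∧ zR³w)).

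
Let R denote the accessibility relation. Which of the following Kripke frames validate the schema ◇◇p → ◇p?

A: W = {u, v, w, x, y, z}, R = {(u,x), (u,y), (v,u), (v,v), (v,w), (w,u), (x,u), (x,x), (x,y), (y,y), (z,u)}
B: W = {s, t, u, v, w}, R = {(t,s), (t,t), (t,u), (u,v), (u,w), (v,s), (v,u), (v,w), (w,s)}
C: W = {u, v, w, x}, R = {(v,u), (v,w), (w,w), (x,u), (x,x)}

C

The schema corresponds to transitivity: ∀x ∀y ∀z (Rxy ∧ Ryz → Rxz).
A: fails — Rwu and Rux but not Rwx.
B: fails — Ruv and Rvu but not Ruu.
C: holds.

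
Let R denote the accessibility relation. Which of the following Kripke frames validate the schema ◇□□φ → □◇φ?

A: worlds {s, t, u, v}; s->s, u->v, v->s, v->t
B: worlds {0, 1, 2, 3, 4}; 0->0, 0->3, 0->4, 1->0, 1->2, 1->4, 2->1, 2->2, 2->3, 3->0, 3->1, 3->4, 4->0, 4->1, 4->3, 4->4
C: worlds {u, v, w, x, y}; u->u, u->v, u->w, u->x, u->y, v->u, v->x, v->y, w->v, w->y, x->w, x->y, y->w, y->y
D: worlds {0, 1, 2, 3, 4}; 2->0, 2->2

B, C

This is the axiom for a generalized confluence (Geach) condition; its first-order frame correspondent is ∀x ∀y ∀z ((xRy ∧ xRz) → ∃w (yR²w ∧ zRw)).
A: fails — vRs, vRt but no w with sR²w and tRw.
B: condition met.
C: condition met.
D: fails — 2R0, 2R0 but no w with 0R²w and 0Rw.
Valid on: B, C.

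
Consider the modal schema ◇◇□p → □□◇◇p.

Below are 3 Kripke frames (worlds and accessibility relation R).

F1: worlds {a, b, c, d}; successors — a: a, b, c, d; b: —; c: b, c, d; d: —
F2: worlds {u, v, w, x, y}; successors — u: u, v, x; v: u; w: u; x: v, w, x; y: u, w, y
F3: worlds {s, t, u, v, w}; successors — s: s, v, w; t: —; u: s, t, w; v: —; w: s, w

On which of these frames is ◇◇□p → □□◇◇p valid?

This is the axiom for a generalized confluence (Geach) condition; its first-order frame correspondent is ∀x ∀y ∀z ((xR²y ∧ xR²z) → ∃w (yRw ∧ zR²w)).
F1: fails — aR²a, aR²b but no w with aRw and bR²w.
F2: holds.
F3: fails — sR²s, sR²v but no w* with sRw* and vR²w*.

F2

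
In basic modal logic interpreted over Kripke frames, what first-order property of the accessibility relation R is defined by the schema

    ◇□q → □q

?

the Euclidean property

This is a form of the 5 axiom.
It corresponds to the Euclidean property: ∀x ∀y ∀z (Rxy ∧ Rxz → Ryz).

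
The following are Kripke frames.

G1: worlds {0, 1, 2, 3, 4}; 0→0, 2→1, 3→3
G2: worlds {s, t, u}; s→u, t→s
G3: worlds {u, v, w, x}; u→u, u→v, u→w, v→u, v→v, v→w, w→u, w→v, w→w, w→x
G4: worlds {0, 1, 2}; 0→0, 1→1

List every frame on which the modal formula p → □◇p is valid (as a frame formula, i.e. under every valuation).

G4

This is the axiom for symmetry; its first-order frame correspondent is ∀x ∀y (Rxy → Ryx).
G1: fails — R21 but not R12.
G2: fails — Rsu but not Rus.
G3: fails — Rwx but not Rxw.
G4: condition met.
Valid on: G4.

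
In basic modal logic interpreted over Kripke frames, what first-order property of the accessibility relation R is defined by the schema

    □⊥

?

Emptiness of R

□⊥ is valid iff no world has any successor (otherwise □⊥ fails at any world with one).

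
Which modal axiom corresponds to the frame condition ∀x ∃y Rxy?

The condition is seriality. The D schema □s → ◇s defines it.
Suppose □s→◇s is valid. At any x set V(s)=W. Then □s at x, so ◇s at x, so x has a successor.

□s → ◇s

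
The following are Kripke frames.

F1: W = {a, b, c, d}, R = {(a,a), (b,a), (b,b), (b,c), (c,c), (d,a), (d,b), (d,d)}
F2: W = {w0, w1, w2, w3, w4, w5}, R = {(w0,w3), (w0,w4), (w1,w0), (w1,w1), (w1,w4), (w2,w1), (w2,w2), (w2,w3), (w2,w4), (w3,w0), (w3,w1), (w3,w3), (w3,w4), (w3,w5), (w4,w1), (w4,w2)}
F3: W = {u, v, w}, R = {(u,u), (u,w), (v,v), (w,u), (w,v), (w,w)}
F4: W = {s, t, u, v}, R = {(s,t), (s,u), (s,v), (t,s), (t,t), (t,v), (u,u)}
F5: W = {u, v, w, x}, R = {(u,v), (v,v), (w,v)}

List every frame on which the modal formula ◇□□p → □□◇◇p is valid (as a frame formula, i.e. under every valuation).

F3, F5

Frame correspondent (Sahlqvist): ∀x ∀y ∀z ((xRy ∧ xR²z) → ∃w (yR²w ∧ zR²w)) — i.e. a generalized confluence (Geach) condition.
F1: fails — bRa, bR²c but no w with aR²w and cR²w.
F2: fails — w0Rw3, w0R²w5 but no w with w3R²w and w5R²w.
F3: condition met.
F4: fails — sRt, sR²v but no w with tR²w and vR²w.
F5: condition met.
Valid on: F3, F5.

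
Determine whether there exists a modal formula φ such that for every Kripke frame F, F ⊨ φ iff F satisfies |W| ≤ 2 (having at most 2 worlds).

If a class were modally definable it would be closed under disjoint unions (Goldblatt–Thomason).
Any modal formula valid on each of 3 disjoint one-world frames is valid on their disjoint union (validity is preserved under disjoint unions). Each one-world frame has |W|=1≤2, but the union has |W|=3.
Hence having at most 2 worlds is not modally definable.

Not modally definable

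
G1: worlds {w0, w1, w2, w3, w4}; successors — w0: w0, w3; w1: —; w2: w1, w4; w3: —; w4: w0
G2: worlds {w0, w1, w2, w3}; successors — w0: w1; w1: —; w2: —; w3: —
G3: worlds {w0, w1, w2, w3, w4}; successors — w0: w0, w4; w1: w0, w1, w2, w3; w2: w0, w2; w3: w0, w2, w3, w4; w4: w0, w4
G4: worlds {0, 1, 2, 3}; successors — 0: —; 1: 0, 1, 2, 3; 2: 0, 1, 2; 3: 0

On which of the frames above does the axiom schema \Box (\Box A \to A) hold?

G3

This is the axiom for shift-reflexivity; its first-order frame correspondent is \forall x \forall y (Rxy \to Ryy).
G1: fails — Rw2w4 but not Rw4w4.
G2: fails — Rw0w1 but not Rw1w1.
G3: holds.
G4: fails — R10 but not R00.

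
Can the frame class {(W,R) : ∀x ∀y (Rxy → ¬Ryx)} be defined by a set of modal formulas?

Not definable by any modal formula

Any modally definable frame class is closed under surjective bounded morphisms.
The 5-cycle (worlds a,b,c,d,e with a→b→c→d→e→a) is asymmetric. Mapping every world to a single reflexive point • is a surjective bounded morphism, and the reflexive point is not asymmetric (R•• but asymmetry requires ¬R••).
Hence asymmetry is not modally definable.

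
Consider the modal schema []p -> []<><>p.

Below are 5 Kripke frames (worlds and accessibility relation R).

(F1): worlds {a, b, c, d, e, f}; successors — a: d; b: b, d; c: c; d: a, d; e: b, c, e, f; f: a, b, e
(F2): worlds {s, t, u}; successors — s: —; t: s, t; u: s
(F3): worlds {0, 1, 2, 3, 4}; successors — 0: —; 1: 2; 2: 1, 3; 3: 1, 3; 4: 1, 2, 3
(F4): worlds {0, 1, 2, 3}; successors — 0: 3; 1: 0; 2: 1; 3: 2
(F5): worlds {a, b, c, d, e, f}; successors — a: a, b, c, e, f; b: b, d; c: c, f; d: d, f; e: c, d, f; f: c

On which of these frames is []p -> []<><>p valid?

(F1), (F3), (F5)

Frame correspondent (Sahlqvist): forall x forall z (xRz -> exists w (xRw & z R^2 w)) — i.e. a generalized confluence (Geach) condition.
(F1): condition met.
(F2): fails — tRs but no w with tRw and sR²w.
(F3): condition met.
(F4): fails — 0R3 but no w with 0Rw and 3R²w.
(F5): condition met.
Valid on: (F1), (F3), (F5).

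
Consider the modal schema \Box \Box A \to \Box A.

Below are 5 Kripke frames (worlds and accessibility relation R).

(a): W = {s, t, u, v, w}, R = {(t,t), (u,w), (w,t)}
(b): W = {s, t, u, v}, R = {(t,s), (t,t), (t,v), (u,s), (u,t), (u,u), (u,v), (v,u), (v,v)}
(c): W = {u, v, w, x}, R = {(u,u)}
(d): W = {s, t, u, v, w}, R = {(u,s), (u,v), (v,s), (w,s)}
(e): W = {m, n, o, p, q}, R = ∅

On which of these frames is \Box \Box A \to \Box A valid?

This is the axiom for density; its first-order frame correspondent is \forall x \forall y (Rxy \to \exists z (Rxz \wedge Rzy)).
(a): fails — Ruw but no z with Ruz and Rzw.
(b): satisfies the condition.
(c): satisfies the condition.
(d): fails — Ruv but no z with Ruz and Rzv.
(e): satisfies the condition.

(b), (c), (e)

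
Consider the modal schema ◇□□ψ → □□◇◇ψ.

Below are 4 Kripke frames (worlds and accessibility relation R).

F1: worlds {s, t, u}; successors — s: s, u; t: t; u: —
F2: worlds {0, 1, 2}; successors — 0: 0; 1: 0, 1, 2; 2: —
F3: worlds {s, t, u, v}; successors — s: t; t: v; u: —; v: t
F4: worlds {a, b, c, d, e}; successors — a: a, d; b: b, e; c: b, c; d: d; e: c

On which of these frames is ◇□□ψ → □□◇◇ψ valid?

F4

The schema corresponds to a generalized confluence (Geach) condition: ∀x ∀y ∀z ((xRy ∧ xR²z) → ∃w (yR²w ∧ zR²w)).
F1: fails — sRs, sR²u but no w with sR²w and uR²w.
F2: fails — 1R0, 1R²2 but no w with 0R²w and 2R²w.
F3: fails — sRt, sR²v but no w with tR²w and vR²w.
F4: holds.
Valid on: F4.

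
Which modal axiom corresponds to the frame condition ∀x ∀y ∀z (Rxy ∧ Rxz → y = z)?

◇p → □p

This is partial functionality; the standard corresponding axiom is CD: ◇p → □p.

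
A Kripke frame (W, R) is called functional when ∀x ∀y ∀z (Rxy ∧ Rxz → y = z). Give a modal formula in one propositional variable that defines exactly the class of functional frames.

◇r → □r

The condition is partial functionality. The CD schema ◇r → □r defines it.
Suppose ◇r→□r is valid. Take Rxy, Rxz and set V(r)={y}. Then ◇r at x, so □r at x, so r at z, i.e. z=y.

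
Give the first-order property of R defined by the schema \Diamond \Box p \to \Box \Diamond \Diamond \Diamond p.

\forall x \forall y \forall z ((xRy \wedge xRz) \to \exists w (yRw \wedge z R^3 w))

This is a Sahlqvist (Geach-type) schema ◇^1□^1p → □^1◇^3p.
Minimal-valuation argument: fix x; take any y with xR^1y and any z with xR^1z. Set V(p) to the set of worlds R-reachable from y in exactly 1 step. Then □^1p holds at y, so the antecedent holds at x; validity forces ◇^3p at z, giving a w with zR^3w and yR^1w.
First-order correspondent: \forall x \forall y \forall z ((xRy \wedge xRz) \to \exists w (yRw \wedge z R^3 w)).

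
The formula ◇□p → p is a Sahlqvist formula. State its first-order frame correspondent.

symmetry

This is frame-equivalent to p → □◇p (substitute ¬p for p and contrapose).
Suppose p→□◇p is valid. Take Rxy and set V(p)={x}. Then p at x, so □◇p at x, so ◇p at y, so some z with Ryz has p; z=x, i.e. Ryx.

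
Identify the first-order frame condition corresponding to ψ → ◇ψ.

Replacing ψ by ¬ψ and contraposing gives the equivalent schema □ψ → ψ.
Suppose □ψ→ψ is valid. At any x set V(ψ)={w : Rxw}. Then □ψ holds at x, so ψ holds at x, i.e. Rxx.

Reflexivity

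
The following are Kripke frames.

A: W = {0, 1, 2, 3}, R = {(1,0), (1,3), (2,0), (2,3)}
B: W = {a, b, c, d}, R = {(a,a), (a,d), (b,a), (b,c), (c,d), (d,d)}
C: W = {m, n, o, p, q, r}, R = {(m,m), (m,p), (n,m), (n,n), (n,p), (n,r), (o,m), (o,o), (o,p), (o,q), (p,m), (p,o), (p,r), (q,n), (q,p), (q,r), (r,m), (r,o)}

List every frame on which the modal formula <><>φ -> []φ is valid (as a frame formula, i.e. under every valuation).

The schema corresponds to a generalized confluence (Geach) condition: forall x forall y forall z ((x R^2 y & xRz) -> exists w (y = w & z = w)).
A: condition met.
B: fails — aR²a, aRd but a ≠ d.
C: fails — mR²m, mRp but m ≠ p.

A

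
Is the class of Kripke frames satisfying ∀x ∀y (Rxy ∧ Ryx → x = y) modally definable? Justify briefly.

No — not modally definable

If a class were modally definable it would be closed under surjective bounded morphisms (Goldblatt–Thomason).
The 6-cycle (worlds 0,1,2,3,4,5 with 0→1→2→3→4→5→0) is antisymmetric. Sending even-indexed worlds to • and odd-indexed worlds to ∘ is a surjective bounded morphism onto the two-world frame with •↔∘, which is not antisymmetric.
Hence antisymmetry is not modally definable.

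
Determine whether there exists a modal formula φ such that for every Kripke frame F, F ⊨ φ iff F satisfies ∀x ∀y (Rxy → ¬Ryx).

Not definable by any modal formula

Modal frame validity is preserved under surjective bounded morphisms.
The 3-cycle (worlds s,t,u with s→t→u→s) is asymmetric. Mapping every world to a single reflexive point • is a surjective bounded morphism, and the reflexive point is not asymmetric (R•• but asymmetry requires ¬R••).
So the class is not modally definable.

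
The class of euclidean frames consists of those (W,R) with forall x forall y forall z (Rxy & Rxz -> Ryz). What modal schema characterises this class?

◇ψ → □◇ψ

The condition is the Euclidean property. The 5 schema ◇ψ → □◇ψ defines it.
Suppose ◇ψ→□◇ψ is valid. Take Rxy, Rxz and set V(ψ)={y}. Then ◇ψ at x, so □◇ψ at x, so ◇ψ at z, so some w with Rzw has ψ; w=y, i.e. Rzy. By symmetry of the argument, Ryz.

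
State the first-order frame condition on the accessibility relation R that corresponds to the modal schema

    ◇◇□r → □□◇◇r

∀x ∀y ∀z ((xR²y ∧ xR²z) → ∃w (yRw ∧ zR²w))

This is a Sahlqvist (Geach-type) schema ◇^2□^1r → □^2◇^2r.
First-order correspondent: ∀x ∀y ∀z ((xR²y ∧ xR²z) → ∃w (yRw ∧ zR²w)).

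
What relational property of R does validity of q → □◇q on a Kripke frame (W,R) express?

symmetry: ∀x ∀y (Rxy → Ryx)

This schema is the B axiom.
Its frame correspondent is symmetry — ∀x ∀y (Rxy → Ryx).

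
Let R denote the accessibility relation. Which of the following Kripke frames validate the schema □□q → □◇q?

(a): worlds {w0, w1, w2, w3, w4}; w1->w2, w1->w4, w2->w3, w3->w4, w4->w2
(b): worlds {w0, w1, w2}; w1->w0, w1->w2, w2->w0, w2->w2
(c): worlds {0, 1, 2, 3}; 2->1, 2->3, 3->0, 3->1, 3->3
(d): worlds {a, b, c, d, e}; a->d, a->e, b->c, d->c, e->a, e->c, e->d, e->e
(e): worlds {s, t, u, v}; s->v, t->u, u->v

The schema corresponds to a generalized confluence (Geach) condition: ∀x ∀z (xRz → ∃w (xR²w ∧ zRw)).
(a): satisfies the condition.
(b): fails — w1Rw0 but no w with w1R²w and w0Rw.
(c): fails — 2R1 but no w with 2R²w and 1Rw.
(d): fails — bRc but no w with bR²w and cRw.
(e): fails — sRv but no w with sR²w and vRw.
Valid on: (a).

(a)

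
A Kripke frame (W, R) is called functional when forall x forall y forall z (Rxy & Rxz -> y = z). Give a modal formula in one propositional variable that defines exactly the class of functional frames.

◇ψ → □ψ

A defining formula is ◇ψ → □ψ (the CD axiom).
Suppose ◇ψ→□ψ is valid. Take Rxy, Rxz and set V(ψ)={y}. Then ◇ψ at x, so □ψ at x, so ψ at z, i.e. z=y.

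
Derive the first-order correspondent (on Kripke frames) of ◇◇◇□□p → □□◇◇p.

∀x ∀y ∀z ((xR³y ∧ xR²z) → ∃w (yR²w ∧ zR²w))

This is a Sahlqvist (Geach-type) schema ◇^3□^2p → □^2◇^2p.
First-order correspondent: ∀x ∀y ∀z ((xR³y ∧ xR²z) → ∃w (yR²w ∧ zR²w)).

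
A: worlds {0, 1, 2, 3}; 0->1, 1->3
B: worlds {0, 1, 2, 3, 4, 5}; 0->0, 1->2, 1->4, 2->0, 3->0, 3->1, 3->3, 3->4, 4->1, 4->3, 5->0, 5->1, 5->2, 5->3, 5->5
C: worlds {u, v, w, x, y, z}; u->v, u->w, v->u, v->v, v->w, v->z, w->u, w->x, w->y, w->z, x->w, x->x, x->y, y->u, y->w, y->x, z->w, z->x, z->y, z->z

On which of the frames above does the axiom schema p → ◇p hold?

This is the axiom for reflexivity; its first-order frame correspondent is ∀x Rxx.
A: fails — world 0 does not see itself.
B: fails — world 1 does not see itself.
C: fails — world u does not see itself.
Valid on no frame.

none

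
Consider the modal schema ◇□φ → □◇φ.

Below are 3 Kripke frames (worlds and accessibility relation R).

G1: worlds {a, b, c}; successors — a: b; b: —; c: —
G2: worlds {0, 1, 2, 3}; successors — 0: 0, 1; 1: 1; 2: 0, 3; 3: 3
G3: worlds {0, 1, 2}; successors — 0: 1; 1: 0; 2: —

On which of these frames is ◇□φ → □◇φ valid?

Frame correspondent (Sahlqvist): ∀x ∀y ∀z (Rxy ∧ Rxz → ∃w (Ryw ∧ Rzw)) — i.e. convergence.
G1: fails — Rab and Rab but b and b have no common successor.
G2: fails — R23 and R20 but 3 and 0 have no common successor.
G3: satisfies the condition.
Valid on: G3.

G3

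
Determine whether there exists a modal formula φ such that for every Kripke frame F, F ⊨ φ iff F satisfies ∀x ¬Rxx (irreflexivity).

Modal frame validity is preserved under surjective bounded morphisms.
The 2-cycle (worlds a,b with a→b→a) is irreflexive, and the map sending every world to a single reflexive point • is a surjective bounded morphism (forth: every edge maps to (•,•); back: every world has a successor). So any modal formula valid on the 2-cycle is also valid on the reflexive point, which is not irreflexive.
Hence irreflexivity is not modally definable.

Not definable by any modal formula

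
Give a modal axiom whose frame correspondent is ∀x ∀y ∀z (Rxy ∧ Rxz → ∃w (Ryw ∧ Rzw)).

A defining formula is ◇□r → □◇r (the .2 axiom).
Suppose ◇□r→□◇r is valid. Take Rxy, Rxz and set V(r)={w : Ryw}. Then □r at y so ◇□r at x, so □◇r at x, so ◇r at z, giving w with Rzw and Ryw.

◇□r → □◇r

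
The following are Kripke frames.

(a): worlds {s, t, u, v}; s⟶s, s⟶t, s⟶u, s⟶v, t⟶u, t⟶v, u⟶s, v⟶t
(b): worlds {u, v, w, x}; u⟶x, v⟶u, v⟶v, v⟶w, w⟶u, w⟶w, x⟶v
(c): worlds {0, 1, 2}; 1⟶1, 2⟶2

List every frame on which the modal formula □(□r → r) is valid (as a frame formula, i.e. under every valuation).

Frame correspondent (Sahlqvist): ∀x ∀y (Rxy → Ryy) — i.e. shift-reflexivity.
(a): fails — Rtv but not Rvv.
(b): fails — Rwu but not Ruu.
(c): condition met.
Valid on: (c).

(c)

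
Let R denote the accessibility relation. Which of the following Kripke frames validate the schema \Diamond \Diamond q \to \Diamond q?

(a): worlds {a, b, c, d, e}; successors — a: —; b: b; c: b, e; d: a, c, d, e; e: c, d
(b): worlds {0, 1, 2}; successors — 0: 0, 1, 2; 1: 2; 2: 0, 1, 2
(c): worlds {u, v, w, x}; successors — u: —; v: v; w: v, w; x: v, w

This is the axiom for transitivity; its first-order frame correspondent is \forall x \forall y \forall z (Rxy \wedge Ryz \to Rxz).
(a): fails — Rdc and Rcb but not Rdb.
(b): fails — R12 and R20 but not R10.
(c): condition met.
Valid on: (c).

(c)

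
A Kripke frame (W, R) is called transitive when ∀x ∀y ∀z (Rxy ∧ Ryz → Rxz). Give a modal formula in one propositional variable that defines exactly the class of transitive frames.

□r → □□r

A defining formula is □r → □□r (the 4 axiom).
Suppose □r→□□r is valid. Take Rxy, Ryz and set V(r)={w : Rxw}. Then □r at x, so □□r at x, so □r at y, so r at z, i.e. Rxz.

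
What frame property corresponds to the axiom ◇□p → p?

Symmetry

Equivalently (dual form): p → □◇p.
Suppose p→□◇p is valid. Take Rxy and set V(p)={x}. Then p at x, so □◇p at x, so ◇p at y, so some z with Ryz has p; z=x, i.e. Ryx.
Conversely, on a frame with symmetry the schema holds at every world under every valuation.
So the correspondent is symmetry.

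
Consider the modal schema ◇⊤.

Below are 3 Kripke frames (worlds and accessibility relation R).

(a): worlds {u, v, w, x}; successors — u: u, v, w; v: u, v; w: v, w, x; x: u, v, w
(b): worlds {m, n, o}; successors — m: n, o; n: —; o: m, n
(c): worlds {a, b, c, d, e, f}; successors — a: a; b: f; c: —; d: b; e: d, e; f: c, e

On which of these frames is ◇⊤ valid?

The schema corresponds to seriality: ∀x ∃y Rxy.
(a): holds.
(b): fails — world n has no successor.
(c): fails — world c has no successor.

(a)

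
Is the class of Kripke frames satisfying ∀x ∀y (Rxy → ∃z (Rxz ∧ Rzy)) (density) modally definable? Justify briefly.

Yes, by □□r → □r

Yes: it is density, defined by the C4 schema □□r → □r.
Suppose □□r→□r is valid. Take Rxy and set V(r)={w : xR²w}. Then □□r at x, so □r at x, so r at y, i.e. ∃z(Rxz∧Rzy).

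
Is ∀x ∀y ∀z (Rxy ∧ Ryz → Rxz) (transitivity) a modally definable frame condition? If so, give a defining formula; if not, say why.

Yes: it is transitivity, defined by the 4 schema □p → □□p.
Suppose □p→□□p is valid. Take Rxy, Ryz and set V(p)={w : Rxw}. Then □p at x, so □□p at x, so □p at y, so p at z, i.e. Rxz.

Yes, by □p → □□p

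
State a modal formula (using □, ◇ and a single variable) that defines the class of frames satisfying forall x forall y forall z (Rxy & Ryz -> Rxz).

□p → □□p

This is transitivity; the standard corresponding axiom is 4: □p → □□p.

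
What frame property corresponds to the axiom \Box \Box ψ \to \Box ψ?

Suppose □□ψ→□ψ is valid. Take Rxy and set V(ψ)={w : xR²w}. Then □□ψ at x, so □ψ at x, so ψ at y, i.e. ∃z(Rxz∧Rzy).
The converse is a direct semantic check.
So the correspondent is density.

Density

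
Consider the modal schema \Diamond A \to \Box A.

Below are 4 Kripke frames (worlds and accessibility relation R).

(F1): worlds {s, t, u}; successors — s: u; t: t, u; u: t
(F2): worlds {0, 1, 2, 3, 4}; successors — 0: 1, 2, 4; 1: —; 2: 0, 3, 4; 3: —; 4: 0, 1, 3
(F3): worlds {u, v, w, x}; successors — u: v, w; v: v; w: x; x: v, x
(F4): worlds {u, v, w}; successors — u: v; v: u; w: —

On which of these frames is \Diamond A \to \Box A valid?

(F4)

Frame correspondent (Sahlqvist): \forall x \forall y \forall z (Rxy \wedge Rxz \to y = z) — i.e. partial functionality.
(F1): fails — t sees both t and u.
(F2): fails — 0 sees both 1 and 2.
(F3): fails — u sees both v and w.
(F4): holds.
Valid on: (F4).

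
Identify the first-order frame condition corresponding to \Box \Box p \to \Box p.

density

Suppose □□p→□p is valid. Take Rxy and set V(p)={w : xR²w}. Then □□p at x, so □p at x, so p at y, i.e. ∃z(Rxz∧Rzy).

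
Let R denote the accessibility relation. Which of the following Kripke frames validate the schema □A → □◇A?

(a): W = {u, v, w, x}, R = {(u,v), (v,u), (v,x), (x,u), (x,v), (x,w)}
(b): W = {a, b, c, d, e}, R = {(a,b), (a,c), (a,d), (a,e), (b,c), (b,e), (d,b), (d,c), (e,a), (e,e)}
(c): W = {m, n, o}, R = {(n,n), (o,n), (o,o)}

The schema corresponds to a generalized confluence (Geach) condition: ∀x ∀z (xRz → ∃w (xRw ∧ zRw)).
(a): fails — uRv but no t with uRt and vRt.
(b): fails — aRc but no w with aRw and cRw.
(c): ✓.
Valid on: (c).

(c)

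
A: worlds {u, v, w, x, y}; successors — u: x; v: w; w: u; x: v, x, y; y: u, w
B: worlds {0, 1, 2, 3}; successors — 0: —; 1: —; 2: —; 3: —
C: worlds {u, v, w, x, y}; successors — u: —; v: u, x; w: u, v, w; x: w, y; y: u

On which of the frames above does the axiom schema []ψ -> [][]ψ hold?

B

The schema corresponds to transitivity: forall x forall y forall z (Rxy & Ryz -> Rxz).
A: fails — Rwu and Rux but not Rwx.
B: satisfies the condition.
C: fails — Rxw and Rwu but not Rxu.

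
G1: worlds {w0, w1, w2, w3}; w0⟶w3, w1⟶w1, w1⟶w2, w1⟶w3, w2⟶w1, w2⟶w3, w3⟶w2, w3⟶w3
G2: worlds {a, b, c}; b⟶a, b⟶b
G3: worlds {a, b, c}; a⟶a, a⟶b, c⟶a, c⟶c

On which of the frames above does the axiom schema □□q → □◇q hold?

The schema corresponds to a generalized confluence (Geach) condition: ∀x ∀z (xRz → ∃w (xR²w ∧ zRw)).
G1: satisfies the condition.
G2: fails — bRa but no w with bR²w and aRw.
G3: fails — aRb but no w with aR²w and bRw.
Valid on: G1.

G1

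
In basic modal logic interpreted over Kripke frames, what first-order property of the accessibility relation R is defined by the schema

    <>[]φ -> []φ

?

the Euclidean property

Replacing φ by ¬φ and contraposing gives the equivalent schema ◇φ → □◇φ.
Suppose ◇φ→□◇φ is valid. Take Rxy, Rxz and set V(φ)={y}. Then ◇φ at x, so □◇φ at x, so ◇φ at z, so some w with Rzw has φ; w=y, i.e. Rzy. By symmetry of the argument, Ryz.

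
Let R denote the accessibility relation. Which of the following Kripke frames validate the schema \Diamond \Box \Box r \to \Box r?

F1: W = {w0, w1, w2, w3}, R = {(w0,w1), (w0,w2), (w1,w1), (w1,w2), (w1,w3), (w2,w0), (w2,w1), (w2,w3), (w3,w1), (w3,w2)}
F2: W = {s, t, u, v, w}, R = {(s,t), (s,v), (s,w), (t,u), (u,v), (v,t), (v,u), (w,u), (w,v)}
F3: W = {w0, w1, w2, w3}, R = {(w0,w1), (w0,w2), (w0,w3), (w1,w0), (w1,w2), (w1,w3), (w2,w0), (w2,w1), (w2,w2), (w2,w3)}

F1

The schema corresponds to a generalized confluence (Geach) condition: \forall x \forall y \forall z ((xRy \wedge xRz) \to \exists w (y R^2 w \wedge z = w)).
F1: holds.
F2: fails — sRt, sRt but no w* with tR²w* and t=w*.
F3: fails — w0Rw3, w0Rw1 but no w with w3R²w and w1=w.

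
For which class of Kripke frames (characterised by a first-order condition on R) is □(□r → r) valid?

Suppose □(□r→r) is valid. Take Rxy and set V(r)={w : Ryw}. Then at y, □r holds; since □(□r→r) at x, □r→r at y, so r at y, i.e. Ryy.
The converse is a direct semantic check.
So the correspondent is shift-reflexivity.

shift-reflexivity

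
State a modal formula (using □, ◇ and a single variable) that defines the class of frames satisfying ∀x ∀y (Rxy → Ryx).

p → □◇p

This is symmetry; the standard corresponding axiom is B: p → □◇p.
Suppose p→□◇p is valid. Take Rxy and set V(p)={x}. Then p at x, so □◇p at x, so ◇p at y, so some z with Ryz has p; z=x, i.e. Ryx.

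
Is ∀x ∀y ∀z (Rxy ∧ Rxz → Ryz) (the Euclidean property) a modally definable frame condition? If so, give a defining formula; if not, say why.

The condition is the Euclidean property. A defining modal formula is ◇p → □◇p.
Suppose ◇p→□◇p is valid. Take Rxy, Rxz and set V(p)={y}. Then ◇p at x, so □◇p at x, so ◇p at z, so some w with Rzw has p; w=y, i.e. Rzy. By symmetry of the argument, Ryz.

Yes, by ◇p → □◇p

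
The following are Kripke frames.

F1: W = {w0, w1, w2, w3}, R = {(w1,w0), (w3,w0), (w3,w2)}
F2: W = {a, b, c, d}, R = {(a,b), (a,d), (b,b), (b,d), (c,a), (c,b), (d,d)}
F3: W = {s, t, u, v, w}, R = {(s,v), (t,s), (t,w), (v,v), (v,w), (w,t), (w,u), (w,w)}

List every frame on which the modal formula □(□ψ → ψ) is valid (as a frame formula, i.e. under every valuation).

Frame correspondent (Sahlqvist): ∀x ∀y (Rxy → Ryy) — i.e. shift-reflexivity.
F1: fails — Rw1w0 but not Rw0w0.
F2: fails — Rca but not Raa.
F3: fails — Rwt but not Rtt.
Valid on no frame.

none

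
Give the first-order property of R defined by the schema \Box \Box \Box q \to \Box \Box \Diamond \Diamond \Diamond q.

\forall x \forall z (x R^2 z \to \exists w (x R^3 w \wedge z R^3 w))

This is a Sahlqvist (Geach-type) schema ◇^0□^3q → □^2◇^3q.
First-order correspondent: \forall x \forall z (x R^2 z \to \exists w (x R^3 w \wedge z R^3 w)).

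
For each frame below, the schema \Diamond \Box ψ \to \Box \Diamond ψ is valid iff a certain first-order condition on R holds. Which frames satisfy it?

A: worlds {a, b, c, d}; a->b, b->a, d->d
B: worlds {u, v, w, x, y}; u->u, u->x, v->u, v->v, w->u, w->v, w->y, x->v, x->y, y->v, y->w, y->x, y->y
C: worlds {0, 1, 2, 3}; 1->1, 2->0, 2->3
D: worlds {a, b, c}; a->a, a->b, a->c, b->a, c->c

This is the axiom for convergence; its first-order frame correspondent is \forall x \forall y \forall z (Rxy \wedge Rxz \to \exists w (Ryw \wedge Rzw)).
A: satisfies the condition.
B: fails — Ruu and Rux but u and x have no common successor.
C: fails — R23 and R23 but 3 and 3 have no common successor.
D: fails — Rab and Rac but b and c have no common successor.

A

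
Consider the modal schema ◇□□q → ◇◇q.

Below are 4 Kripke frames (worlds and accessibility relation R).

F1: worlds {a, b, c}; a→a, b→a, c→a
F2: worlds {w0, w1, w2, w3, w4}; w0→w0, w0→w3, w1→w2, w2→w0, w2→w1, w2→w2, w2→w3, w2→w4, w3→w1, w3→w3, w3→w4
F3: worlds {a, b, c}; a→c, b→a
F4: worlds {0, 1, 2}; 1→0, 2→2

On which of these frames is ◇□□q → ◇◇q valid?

Frame correspondent (Sahlqvist): ∀x ∀y (xRy → ∃w (yR²w ∧ xR²w)) — i.e. a generalized confluence (Geach) condition.
F1: holds.
F2: fails — w2Rw4 but no w with w4R²w and w2R²w.
F3: fails — aRc but no w with cR²w and aR²w.
F4: fails — 1R0 but no w with 0R²w and 1R²w.

F1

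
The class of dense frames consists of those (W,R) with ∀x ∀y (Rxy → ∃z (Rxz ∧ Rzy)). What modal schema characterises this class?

□□r → □r

The condition is density. The C4 schema □□r → □r defines it.
Suppose □□r→□r is valid. Take Rxy and set V(r)={w : xR²w}. Then □□r at x, so □r at x, so r at y, i.e. ∃z(Rxz∧Rzy).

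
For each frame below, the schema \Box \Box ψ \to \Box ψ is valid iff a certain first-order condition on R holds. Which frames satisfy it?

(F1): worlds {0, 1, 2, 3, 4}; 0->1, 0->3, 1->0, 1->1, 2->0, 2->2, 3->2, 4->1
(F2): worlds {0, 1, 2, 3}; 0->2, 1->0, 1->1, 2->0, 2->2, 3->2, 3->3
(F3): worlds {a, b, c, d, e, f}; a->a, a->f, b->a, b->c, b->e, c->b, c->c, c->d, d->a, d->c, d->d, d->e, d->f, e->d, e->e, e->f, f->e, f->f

This is the axiom for density; its first-order frame correspondent is \forall x \forall y (Rxy \to \exists z (Rxz \wedge Rzy)).
(F1): fails — R03 but no z with R0z and Rz3.
(F2): condition met.
(F3): condition met.
Valid on: (F2), (F3).

(F2), (F3)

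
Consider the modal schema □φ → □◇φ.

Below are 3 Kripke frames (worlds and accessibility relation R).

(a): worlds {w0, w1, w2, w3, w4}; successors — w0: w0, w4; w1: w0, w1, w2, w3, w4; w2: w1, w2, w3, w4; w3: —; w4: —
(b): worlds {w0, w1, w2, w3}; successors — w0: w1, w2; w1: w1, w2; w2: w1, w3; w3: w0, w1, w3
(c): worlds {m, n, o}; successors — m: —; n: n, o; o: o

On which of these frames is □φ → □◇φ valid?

(b), (c)

Frame correspondent (Sahlqvist): ∀x ∀z (xRz → ∃w (xRw ∧ zRw)) — i.e. a generalized confluence (Geach) condition.
(a): fails — w0Rw4 but no w with w0Rw and w4Rw.
(b): ✓.
(c): ✓.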